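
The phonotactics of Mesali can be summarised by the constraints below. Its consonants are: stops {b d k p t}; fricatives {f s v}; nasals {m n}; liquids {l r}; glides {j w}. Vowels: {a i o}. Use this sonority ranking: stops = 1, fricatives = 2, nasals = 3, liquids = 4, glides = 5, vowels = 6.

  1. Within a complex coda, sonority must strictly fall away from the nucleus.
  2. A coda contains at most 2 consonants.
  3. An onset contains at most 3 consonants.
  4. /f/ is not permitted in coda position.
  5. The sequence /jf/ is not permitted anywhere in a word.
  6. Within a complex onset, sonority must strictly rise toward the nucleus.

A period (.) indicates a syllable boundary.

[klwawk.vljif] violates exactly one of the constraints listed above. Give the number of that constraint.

[klwawk.vljif]: syllable 2 coda contains /f/.
This is a violation of constraint 4: "/f/ is not permitted in coda position."
The remaining constraints (1, 2, 3, 5, 6) are satisfied.

4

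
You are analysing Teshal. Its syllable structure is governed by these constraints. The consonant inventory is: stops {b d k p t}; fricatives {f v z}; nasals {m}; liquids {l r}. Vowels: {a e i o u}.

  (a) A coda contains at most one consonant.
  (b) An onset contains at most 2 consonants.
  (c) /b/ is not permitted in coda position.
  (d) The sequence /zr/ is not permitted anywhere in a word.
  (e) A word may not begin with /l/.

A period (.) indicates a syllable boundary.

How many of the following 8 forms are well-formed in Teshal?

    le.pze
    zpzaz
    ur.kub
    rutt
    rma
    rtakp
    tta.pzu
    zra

le.pze — violates constraint (e): word begins with /l/ → ill-formed
zpzaz — violates constraint (b): syllable 1 onset /zpz/ has 3 consonants (> 2) → ill-formed
ur.kub — violates constraint (c): syllable 2 coda contains /b/ → ill-formed
rutt — violates constraint (a): syllable 1 coda /tt/ has 2 consonants (> 1) → ill-formed
rma — σ1 onset /rm/ (2C), coda /∅/ ok → well-formed
rtakp — violates constraint (a): syllable 1 coda /kp/ has 2 consonants (> 1) → ill-formed
tta.pzu — σ1 onset /tt/ (2C), coda /∅/ ok; σ2 onset /pz/ (2C), coda /∅/ ok → well-formed
zra — violates constraint (d): contains banned sequence /zr/ → ill-formed
Well-formed: rma, tta.pzu → 2.

2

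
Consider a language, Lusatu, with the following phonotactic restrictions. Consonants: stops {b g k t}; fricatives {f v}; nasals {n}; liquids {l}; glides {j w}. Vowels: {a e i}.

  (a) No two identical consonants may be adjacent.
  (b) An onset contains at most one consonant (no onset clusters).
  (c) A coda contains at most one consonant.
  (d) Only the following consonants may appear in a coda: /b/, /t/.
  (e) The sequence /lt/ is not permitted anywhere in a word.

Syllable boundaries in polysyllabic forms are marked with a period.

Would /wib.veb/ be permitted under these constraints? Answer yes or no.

/wib.veb/ — σ1 onset /w/, coda /b/ ok; σ2 onset /v/, coda /b/ ok → permitted

yes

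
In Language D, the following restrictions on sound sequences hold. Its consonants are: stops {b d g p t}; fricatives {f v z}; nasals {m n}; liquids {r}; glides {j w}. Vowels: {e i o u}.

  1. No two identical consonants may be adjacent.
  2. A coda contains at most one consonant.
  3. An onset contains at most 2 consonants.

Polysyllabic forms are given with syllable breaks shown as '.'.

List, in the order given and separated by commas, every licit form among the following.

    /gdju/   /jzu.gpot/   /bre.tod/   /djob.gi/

/gdju/ — violates constraint 3: syllable 1 onset /gdj/ has 3 consonants (> 2) → illicit
/jzu.gpot/ — σ1 onset /jz/ (2C), coda /∅/ ok; σ2 onset /gp/ (2C), coda /t/ ok → licit
/bre.tod/ — σ1 onset /br/ (2C), coda /∅/ ok; σ2 onset /t/, coda /d/ ok → licit
/djob.gi/ — σ1 onset /dj/ (2C), coda /b/ ok; σ2 onset /g/, coda /∅/ ok → licit

/jzu.gpot/, /bre.tod/, /djob.gi/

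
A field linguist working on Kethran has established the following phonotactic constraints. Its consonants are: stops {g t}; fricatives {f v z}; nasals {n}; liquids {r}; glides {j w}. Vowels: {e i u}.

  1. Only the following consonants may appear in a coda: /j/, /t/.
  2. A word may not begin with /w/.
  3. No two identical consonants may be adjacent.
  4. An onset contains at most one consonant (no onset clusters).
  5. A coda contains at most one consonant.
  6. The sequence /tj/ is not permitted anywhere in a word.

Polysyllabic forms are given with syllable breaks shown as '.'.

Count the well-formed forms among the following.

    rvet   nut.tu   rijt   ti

1

rvet — violates constraint 4: syllable 1 onset /rv/ has 2 consonants (> 1) → ill-formed
nut.tu — violates constraint 3: adjacent identical consonants /tt/ → ill-formed
rijt — violates constraint 5: syllable 1 coda /jt/ has 2 consonants (> 1) → ill-formed
ti — σ1 onset /t/, coda /∅/ ok → well-formed
Well-formed: ti → 1.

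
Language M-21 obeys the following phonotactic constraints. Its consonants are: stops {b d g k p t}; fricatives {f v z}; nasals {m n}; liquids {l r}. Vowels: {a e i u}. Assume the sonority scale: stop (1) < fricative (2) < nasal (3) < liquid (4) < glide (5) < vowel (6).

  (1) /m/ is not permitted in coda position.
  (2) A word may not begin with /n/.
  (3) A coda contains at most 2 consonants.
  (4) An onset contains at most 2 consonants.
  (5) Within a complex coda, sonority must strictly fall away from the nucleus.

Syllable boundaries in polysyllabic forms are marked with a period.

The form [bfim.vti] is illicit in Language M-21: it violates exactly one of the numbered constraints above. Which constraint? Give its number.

[bfim.vti]: syllable 1 coda contains /m/.
This is a violation of constraint 1: "/m/ is not permitted in coda position."
The remaining constraints (2, 3, 4, 5) are satisfied.

1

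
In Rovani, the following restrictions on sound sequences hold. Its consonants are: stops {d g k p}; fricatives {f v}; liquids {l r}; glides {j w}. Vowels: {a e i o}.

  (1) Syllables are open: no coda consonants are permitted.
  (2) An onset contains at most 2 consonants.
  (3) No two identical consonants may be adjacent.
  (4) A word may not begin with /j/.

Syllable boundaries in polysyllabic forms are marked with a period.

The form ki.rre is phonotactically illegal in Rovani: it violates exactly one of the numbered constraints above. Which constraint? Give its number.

ki.rre: adjacent identical consonants /rr/.
This is a violation of constraint 3: "No two identical consonants may be adjacent."
The remaining constraints (1, 2, 4) are satisfied.

3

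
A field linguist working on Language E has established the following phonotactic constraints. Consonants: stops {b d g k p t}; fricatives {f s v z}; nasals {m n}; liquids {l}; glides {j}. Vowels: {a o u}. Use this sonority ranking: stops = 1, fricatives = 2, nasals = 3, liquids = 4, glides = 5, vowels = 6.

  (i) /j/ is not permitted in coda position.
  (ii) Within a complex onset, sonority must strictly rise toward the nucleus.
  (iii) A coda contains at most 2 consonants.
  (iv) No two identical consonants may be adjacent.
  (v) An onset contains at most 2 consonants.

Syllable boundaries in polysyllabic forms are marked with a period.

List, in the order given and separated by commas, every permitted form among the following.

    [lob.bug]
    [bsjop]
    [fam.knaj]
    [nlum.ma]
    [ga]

[ga]

[lob.bug] — violates constraint (iv): adjacent identical consonants /bb/ → not permitted
[bsjop] — violates constraint (v): syllable 1 onset /bsj/ has 3 consonants (> 2) → not permitted
[fam.knaj] — violates constraint (i): syllable 2 coda contains /j/ → not permitted
[nlum.ma] — violates constraint (iv): adjacent identical consonants /mm/ → not permitted
[ga] — σ1 onset /g/, coda /∅/ ok → permitted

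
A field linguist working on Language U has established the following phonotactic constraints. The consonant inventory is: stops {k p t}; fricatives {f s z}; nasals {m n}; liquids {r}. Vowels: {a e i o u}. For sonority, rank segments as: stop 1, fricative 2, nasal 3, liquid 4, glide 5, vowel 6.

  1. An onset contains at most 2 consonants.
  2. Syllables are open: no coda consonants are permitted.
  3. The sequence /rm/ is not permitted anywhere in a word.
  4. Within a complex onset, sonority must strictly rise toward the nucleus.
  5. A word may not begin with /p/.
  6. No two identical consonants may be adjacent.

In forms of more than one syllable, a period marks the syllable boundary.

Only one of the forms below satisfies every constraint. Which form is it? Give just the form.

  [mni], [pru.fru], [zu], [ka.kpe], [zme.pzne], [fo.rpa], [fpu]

[zu]

[mni] — violates constraint 4: syllable 1 onset /mn/: /m/ (nasal, 3) → /n/ (nasal, 3) does not rise → not permitted
[pru.fru] — violates constraint 5: word begins with /p/ → not permitted
[zu] — σ1 onset /z/, coda /∅/ ok → permitted
[ka.kpe] — violates constraint 4: syllable 2 onset /kp/: /k/ (stop, 1) → /p/ (stop, 1) does not rise → not permitted
[zme.pzne] — violates constraint 1: syllable 2 onset /pzn/ has 3 consonants (> 2) → not permitted
[fo.rpa] — violates constraint 4: syllable 2 onset /rp/: /r/ (liquid, 4) → /p/ (stop, 1) does not rise → not permitted
[fpu] — violates constraint 4: syllable 1 onset /fp/: /f/ (fricative, 2) → /p/ (stop, 1) does not rise → not permitted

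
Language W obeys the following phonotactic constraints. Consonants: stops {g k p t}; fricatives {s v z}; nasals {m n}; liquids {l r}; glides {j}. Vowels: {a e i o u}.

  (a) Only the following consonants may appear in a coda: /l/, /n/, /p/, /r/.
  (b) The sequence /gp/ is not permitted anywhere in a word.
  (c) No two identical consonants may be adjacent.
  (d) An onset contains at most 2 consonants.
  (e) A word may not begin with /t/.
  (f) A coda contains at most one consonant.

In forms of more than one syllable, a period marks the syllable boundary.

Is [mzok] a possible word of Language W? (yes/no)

no

[mzok] — violates constraint (a): syllable 1 coda contains /k/, which is not a licensed coda consonant → illicit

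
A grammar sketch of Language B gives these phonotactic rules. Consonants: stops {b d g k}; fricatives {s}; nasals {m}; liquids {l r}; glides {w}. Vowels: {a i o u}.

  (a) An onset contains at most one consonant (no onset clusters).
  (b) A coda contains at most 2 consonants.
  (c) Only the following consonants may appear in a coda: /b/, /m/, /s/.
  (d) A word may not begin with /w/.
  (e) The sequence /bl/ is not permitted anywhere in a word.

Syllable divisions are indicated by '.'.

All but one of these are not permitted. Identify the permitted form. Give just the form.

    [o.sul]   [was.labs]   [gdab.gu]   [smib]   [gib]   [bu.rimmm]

[o.sul] — violates constraint (c): syllable 2 coda contains /l/, which is not a licensed coda consonant → not permitted
[was.labs] — violates constraint (d): word begins with /w/ → not permitted
[gdab.gu] — violates constraint (a): syllable 1 onset /gd/ has 2 consonants (> 1) → not permitted
[smib] — violates constraint (a): syllable 1 onset /sm/ has 2 consonants (> 1) → not permitted
[gib] — σ1 onset /g/, coda /b/ ok → permitted
[bu.rimmm] — violates constraint (b): syllable 2 coda /mmm/ has 3 consonants (> 2) → not permitted

[gib]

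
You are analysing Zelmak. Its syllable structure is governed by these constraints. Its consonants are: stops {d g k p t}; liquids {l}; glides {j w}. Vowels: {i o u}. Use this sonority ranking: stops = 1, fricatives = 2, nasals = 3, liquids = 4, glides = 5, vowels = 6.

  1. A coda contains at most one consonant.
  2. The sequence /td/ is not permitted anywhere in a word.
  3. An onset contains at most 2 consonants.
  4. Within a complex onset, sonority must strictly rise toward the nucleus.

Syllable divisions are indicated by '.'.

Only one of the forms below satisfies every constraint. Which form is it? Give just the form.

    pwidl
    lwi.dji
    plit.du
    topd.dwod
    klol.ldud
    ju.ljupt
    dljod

pwidl — violates constraint 1: syllable 1 coda /dl/ has 2 consonants (> 1) → illicit
lwi.dji — σ1 onset /lw/ (4→5 rises), coda /∅/ ok; σ2 onset /dj/ (1→5 rises), coda /∅/ ok → licit
plit.du — violates constraint 2: contains banned sequence /td/ → illicit
topd.dwod — violates constraint 1: syllable 1 coda /pd/ has 2 consonants (> 1) → illicit
klol.ldud — violates constraint 4: syllable 2 onset /ld/: /l/ (liquid, 4) → /d/ (stop, 1) does not rise → illicit
ju.ljupt — violates constraint 1: syllable 2 coda /pt/ has 2 consonants (> 1) → illicit
dljod — violates constraint 3: syllable 1 onset /dlj/ has 3 consonants (> 2) → illicit

lwi.dji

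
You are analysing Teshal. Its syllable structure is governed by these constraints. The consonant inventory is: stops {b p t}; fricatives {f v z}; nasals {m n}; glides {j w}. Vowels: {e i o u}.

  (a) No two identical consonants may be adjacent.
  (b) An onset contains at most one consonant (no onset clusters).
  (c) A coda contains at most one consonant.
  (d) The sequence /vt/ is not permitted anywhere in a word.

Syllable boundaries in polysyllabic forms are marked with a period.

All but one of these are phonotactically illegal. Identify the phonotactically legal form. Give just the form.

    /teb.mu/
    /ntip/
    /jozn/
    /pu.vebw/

/teb.mu/

/teb.mu/ — σ1 onset /t/, coda /b/ ok; σ2 onset /m/, coda /∅/ ok → phonotactically legal
/ntip/ — violates constraint (b): syllable 1 onset /nt/ has 2 consonants (> 1) → phonotactically illegal
/jozn/ — violates constraint (c): syllable 1 coda /zn/ has 2 consonants (> 1) → phonotactically illegal
/pu.vebw/ — violates constraint (c): syllable 2 coda /bw/ has 2 consonants (> 1) → phonotactically illegal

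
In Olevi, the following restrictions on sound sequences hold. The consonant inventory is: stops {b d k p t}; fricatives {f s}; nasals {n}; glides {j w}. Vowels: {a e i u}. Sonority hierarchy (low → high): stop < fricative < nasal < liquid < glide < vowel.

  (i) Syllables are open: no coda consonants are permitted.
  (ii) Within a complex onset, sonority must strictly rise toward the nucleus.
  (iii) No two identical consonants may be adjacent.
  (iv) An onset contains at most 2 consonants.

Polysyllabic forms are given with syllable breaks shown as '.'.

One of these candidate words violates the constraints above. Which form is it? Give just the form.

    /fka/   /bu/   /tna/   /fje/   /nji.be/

/fka/ — violates constraint (ii): syllable 1 onset /fk/: /f/ (fricative, 2) → /k/ (stop, 1) does not rise → ill-formed
/bu/ — σ1 onset /b/, coda /∅/ ok → well-formed
/tna/ — σ1 onset /tn/ (1→3 rises), coda /∅/ ok → well-formed
/fje/ — σ1 onset /fj/ (2→5 rises), coda /∅/ ok → well-formed
/nji.be/ — σ1 onset /nj/ (3→5 rises), coda /∅/ ok; σ2 onset /b/, coda /∅/ ok → well-formed

/fka/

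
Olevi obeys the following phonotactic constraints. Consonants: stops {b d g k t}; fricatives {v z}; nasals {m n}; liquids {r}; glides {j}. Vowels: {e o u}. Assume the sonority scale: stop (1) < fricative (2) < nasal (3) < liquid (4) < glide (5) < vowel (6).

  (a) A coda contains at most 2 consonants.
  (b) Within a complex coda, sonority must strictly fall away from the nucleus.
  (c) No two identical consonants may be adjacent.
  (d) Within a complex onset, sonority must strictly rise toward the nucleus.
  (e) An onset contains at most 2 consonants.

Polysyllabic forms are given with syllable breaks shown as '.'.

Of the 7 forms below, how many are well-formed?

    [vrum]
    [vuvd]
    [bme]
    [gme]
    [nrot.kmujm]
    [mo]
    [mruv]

[vrum] — σ1 onset /vr/ (2→4 rises), coda /m/ ok → well-formed
[vuvd] — σ1 onset /v/, coda /vd/ (2→1 falls) ok → well-formed
[bme] — σ1 onset /bm/ (1→3 rises), coda /∅/ ok → well-formed
[gme] — σ1 onset /gm/ (1→3 rises), coda /∅/ ok → well-formed
[nrot.kmujm] — σ1 onset /nr/ (3→4 rises), coda /t/ ok; σ2 onset /km/ (1→3 rises), coda /jm/ (5→3 falls) ok → well-formed
[mo] — σ1 onset /m/, coda /∅/ ok → well-formed
[mruv] — σ1 onset /mr/ (3→4 rises), coda /v/ ok → well-formed
Well-formed: [vrum], [vuvd], [bme], [gme], [nrot.kmujm], [mo], [mruv] → 7.

7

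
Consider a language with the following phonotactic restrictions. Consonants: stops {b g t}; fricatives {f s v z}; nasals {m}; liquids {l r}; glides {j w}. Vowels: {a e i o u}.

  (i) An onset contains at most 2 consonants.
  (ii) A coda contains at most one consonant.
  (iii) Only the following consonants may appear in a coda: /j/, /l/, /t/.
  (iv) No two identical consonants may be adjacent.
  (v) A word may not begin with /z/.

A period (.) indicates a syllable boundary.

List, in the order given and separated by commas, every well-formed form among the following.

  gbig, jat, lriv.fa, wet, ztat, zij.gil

gbig — violates constraint (iii): syllable 1 coda contains /g/, which is not a licensed coda consonant → ill-formed
jat — σ1 onset /j/, coda /t/ ok → well-formed
lriv.fa — violates constraint (iii): syllable 1 coda contains /v/, which is not a licensed coda consonant → ill-formed
wet — σ1 onset /w/, coda /t/ ok → well-formed
ztat — violates constraint (v): word begins with /z/ → ill-formed
zij.gil — violates constraint (v): word begins with /z/ → ill-formed

jat, wet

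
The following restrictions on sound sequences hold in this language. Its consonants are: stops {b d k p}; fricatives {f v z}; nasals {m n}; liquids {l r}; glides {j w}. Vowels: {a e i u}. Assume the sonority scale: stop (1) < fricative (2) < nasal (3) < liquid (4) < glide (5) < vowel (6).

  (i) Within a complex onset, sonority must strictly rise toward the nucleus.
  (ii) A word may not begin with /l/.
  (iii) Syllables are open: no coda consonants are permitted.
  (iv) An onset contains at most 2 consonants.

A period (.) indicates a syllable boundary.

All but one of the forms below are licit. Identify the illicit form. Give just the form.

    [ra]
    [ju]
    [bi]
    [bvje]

[ra] — σ1 onset /r/, coda /∅/ ok → licit
[ju] — σ1 onset /j/, coda /∅/ ok → licit
[bi] — σ1 onset /b/, coda /∅/ ok → licit
[bvje] — violates constraint (iv): syllable 1 onset /bvj/ has 3 consonants (> 2) → illicit

[bvje]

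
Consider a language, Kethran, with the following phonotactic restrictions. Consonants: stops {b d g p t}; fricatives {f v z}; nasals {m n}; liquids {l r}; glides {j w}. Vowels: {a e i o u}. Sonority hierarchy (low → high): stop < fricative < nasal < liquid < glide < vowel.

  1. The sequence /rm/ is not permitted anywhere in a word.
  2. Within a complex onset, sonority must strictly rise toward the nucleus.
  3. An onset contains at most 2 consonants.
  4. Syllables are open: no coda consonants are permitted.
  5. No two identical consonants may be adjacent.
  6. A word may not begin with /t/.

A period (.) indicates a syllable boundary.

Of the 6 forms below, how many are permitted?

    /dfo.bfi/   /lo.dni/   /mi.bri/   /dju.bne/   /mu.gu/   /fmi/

6

/dfo.bfi/ — σ1 onset /df/ (1→2 rises), coda /∅/ ok; σ2 onset /bf/ (1→2 rises), coda /∅/ ok → permitted
/lo.dni/ — σ1 onset /l/, coda /∅/ ok; σ2 onset /dn/ (1→3 rises), coda /∅/ ok → permitted
/mi.bri/ — σ1 onset /m/, coda /∅/ ok; σ2 onset /br/ (1→4 rises), coda /∅/ ok → permitted
/dju.bne/ — σ1 onset /dj/ (1→5 rises), coda /∅/ ok; σ2 onset /bn/ (1→3 rises), coda /∅/ ok → permitted
/mu.gu/ — σ1 onset /m/, coda /∅/ ok; σ2 onset /g/, coda /∅/ ok → permitted
/fmi/ — σ1 onset /fm/ (2→3 rises), coda /∅/ ok → permitted
Permitted: /dfo.bfi/, /lo.dni/, /mi.bri/, /dju.bne/, /mu.gu/, /fmi/ → 6.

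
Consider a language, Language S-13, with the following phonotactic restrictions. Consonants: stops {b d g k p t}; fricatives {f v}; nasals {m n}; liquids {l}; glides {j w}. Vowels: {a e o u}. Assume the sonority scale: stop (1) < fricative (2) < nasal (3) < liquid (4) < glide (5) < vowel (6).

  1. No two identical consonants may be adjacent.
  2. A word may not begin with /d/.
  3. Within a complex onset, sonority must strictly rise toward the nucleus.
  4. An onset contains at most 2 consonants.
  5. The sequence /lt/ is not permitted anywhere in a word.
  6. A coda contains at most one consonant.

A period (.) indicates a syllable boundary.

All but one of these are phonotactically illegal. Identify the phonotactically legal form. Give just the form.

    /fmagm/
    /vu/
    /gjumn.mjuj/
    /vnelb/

/fmagm/ — violates constraint 6: syllable 1 coda /gm/ has 2 consonants (> 1) → phonotactically illegal
/vu/ — σ1 onset /v/, coda /∅/ ok → phonotactically legal
/gjumn.mjuj/ — violates constraint 6: syllable 1 coda /mn/ has 2 consonants (> 1) → phonotactically illegal
/vnelb/ — violates constraint 6: syllable 1 coda /lb/ has 2 consonants (> 1) → phonotactically illegal

/vu/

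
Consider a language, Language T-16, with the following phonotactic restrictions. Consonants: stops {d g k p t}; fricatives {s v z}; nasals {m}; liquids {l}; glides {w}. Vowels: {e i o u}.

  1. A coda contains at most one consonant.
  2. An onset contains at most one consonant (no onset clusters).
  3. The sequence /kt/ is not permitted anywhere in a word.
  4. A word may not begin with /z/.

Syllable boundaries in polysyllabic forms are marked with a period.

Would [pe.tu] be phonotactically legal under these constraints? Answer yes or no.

[pe.tu] — σ1 onset /p/, coda /∅/ ok; σ2 onset /t/, coda /∅/ ok → phonotactically legal

yes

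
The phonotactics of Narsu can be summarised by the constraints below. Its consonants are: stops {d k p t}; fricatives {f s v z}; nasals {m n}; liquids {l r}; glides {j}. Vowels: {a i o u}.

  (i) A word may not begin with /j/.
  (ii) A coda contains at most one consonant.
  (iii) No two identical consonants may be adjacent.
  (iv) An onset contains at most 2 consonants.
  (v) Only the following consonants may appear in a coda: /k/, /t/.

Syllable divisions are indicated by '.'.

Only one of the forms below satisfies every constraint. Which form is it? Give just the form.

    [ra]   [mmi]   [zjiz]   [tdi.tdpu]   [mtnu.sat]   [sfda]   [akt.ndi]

[ra] — σ1 onset /r/, coda /∅/ ok → licit
[mmi] — violates constraint (iii): adjacent identical consonants /mm/ → illicit
[zjiz] — violates constraint (v): syllable 1 coda contains /z/, which is not a licensed coda consonant → illicit
[tdi.tdpu] — violates constraint (iv): syllable 2 onset /tdp/ has 3 consonants (> 2) → illicit
[mtnu.sat] — violates constraint (iv): syllable 1 onset /mtn/ has 3 consonants (> 2) → illicit
[sfda] — violates constraint (iv): syllable 1 onset /sfd/ has 3 consonants (> 2) → illicit
[akt.ndi] — violates constraint (ii): syllable 1 coda /kt/ has 2 consonants (> 1) → illicit

[ra]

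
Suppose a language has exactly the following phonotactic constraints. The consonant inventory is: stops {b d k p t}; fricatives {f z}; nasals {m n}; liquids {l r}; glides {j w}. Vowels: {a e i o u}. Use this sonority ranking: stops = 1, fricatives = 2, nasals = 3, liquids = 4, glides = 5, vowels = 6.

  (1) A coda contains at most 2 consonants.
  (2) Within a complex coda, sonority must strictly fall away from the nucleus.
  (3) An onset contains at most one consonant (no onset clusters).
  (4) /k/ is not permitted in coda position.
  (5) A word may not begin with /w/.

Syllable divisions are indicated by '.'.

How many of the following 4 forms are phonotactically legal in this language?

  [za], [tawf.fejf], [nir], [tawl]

4

[za] — σ1 onset /z/, coda /∅/ ok → phonotactically legal
[tawf.fejf] — σ1 onset /t/, coda /wf/ (5→2 falls) ok; σ2 onset /f/, coda /jf/ (5→2 falls) ok → phonotactically legal
[nir] — σ1 onset /n/, coda /r/ ok → phonotactically legal
[tawl] — σ1 onset /t/, coda /wl/ (5→4 falls) ok → phonotactically legal
Phonotactically legal: [za], [tawf.fejf], [nir], [tawl] → 4.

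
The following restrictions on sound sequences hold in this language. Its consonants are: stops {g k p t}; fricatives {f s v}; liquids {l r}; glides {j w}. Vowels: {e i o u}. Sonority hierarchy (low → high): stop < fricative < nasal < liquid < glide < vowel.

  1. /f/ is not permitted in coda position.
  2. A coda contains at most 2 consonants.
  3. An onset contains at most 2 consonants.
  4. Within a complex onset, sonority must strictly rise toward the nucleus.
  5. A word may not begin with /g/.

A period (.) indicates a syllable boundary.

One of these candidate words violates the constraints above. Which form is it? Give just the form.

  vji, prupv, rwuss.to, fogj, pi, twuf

twuf

vji — σ1 onset /vj/ (2→5 rises), coda /∅/ ok → phonotactically legal
prupv — σ1 onset /pr/ (1→4 rises), coda /pv/ (2C) ok → phonotactically legal
rwuss.to — σ1 onset /rw/ (4→5 rises), coda /ss/ (2C) ok; σ2 onset /t/, coda /∅/ ok → phonotactically legal
fogj — σ1 onset /f/, coda /gj/ (2C) ok → phonotactically legal
pi — σ1 onset /p/, coda /∅/ ok → phonotactically legal
twuf — violates constraint 1: syllable 1 coda contains /f/ → phonotactically illegal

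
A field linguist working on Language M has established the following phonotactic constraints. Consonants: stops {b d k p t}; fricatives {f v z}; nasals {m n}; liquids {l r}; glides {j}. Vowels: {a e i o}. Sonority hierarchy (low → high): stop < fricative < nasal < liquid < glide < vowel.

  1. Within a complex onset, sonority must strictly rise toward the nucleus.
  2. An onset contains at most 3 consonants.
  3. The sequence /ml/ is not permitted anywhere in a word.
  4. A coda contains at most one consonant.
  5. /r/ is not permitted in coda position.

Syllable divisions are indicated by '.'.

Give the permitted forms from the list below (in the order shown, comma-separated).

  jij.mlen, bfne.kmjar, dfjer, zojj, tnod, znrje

tnod

jij.mlen — violates constraint 3: contains banned sequence /ml/ → not permitted
bfne.kmjar — violates constraint 5: syllable 2 coda contains /r/ → not permitted
dfjer — violates constraint 5: syllable 1 coda contains /r/ → not permitted
zojj — violates constraint 4: syllable 1 coda /jj/ has 2 consonants (> 1) → not permitted
tnod — σ1 onset /tn/ (1→3 rises), coda /d/ ok → permitted
znrje — violates constraint 2: syllable 1 onset /znrj/ has 4 consonants (> 3) → not permitted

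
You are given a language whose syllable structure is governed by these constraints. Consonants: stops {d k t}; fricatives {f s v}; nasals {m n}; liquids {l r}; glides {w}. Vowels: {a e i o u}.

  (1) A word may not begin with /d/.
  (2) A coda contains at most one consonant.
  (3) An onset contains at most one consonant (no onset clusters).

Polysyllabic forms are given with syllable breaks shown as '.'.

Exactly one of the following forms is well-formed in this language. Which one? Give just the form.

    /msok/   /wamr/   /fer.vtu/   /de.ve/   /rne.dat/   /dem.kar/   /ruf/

/ruf/

/msok/ — violates constraint 3: syllable 1 onset /ms/ has 2 consonants (> 1) → ill-formed
/wamr/ — violates constraint 2: syllable 1 coda /mr/ has 2 consonants (> 1) → ill-formed
/fer.vtu/ — violates constraint 3: syllable 2 onset /vt/ has 2 consonants (> 1) → ill-formed
/de.ve/ — violates constraint 1: word begins with /d/ → ill-formed
/rne.dat/ — violates constraint 3: syllable 1 onset /rn/ has 2 consonants (> 1) → ill-formed
/dem.kar/ — violates constraint 1: word begins with /d/ → ill-formed
/ruf/ — σ1 onset /r/, coda /f/ ok → well-formed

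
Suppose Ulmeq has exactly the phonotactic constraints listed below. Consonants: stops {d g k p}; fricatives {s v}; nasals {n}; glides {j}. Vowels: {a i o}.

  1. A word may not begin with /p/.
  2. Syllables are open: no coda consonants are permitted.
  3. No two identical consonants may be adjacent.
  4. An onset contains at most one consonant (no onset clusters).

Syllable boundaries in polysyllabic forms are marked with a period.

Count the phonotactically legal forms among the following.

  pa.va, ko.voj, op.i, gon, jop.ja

pa.va — violates constraint 1: word begins with /p/ → phonotactically illegal
ko.voj — violates constraint 2: syllable 2 coda /j/ has 1 consonant (> 0) → phonotactically illegal
op.i — violates constraint 2: syllable 1 coda /p/ has 1 consonant (> 0) → phonotactically illegal
gon — violates constraint 2: syllable 1 coda /n/ has 1 consonant (> 0) → phonotactically illegal
jop.ja — violates constraint 2: syllable 1 coda /p/ has 1 consonant (> 0) → phonotactically illegal
No form is phonotactically legal → 0.

0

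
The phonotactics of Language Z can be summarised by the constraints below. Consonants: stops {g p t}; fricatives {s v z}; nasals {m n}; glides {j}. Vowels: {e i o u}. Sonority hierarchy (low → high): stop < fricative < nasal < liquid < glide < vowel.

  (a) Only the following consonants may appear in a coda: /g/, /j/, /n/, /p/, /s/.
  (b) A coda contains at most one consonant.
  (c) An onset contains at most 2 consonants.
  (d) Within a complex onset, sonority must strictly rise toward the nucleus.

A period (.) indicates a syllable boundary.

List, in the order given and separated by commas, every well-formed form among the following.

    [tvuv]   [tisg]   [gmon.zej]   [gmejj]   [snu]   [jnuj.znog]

[gmon.zej], [snu]

[tvuv] — violates constraint (a): syllable 1 coda contains /v/, which is not a licensed coda consonant → ill-formed
[tisg] — violates constraint (b): syllable 1 coda /sg/ has 2 consonants (> 1) → ill-formed
[gmon.zej] — σ1 onset /gm/ (1→3 rises), coda /n/ ok; σ2 onset /z/, coda /j/ ok → well-formed
[gmejj] — violates constraint (b): syllable 1 coda /jj/ has 2 consonants (> 1) → ill-formed
[snu] — σ1 onset /sn/ (2→3 rises), coda /∅/ ok → well-formed
[jnuj.znog] — violates constraint (d): syllable 1 onset /jn/: /j/ (glide, 5) → /n/ (nasal, 3) does not rise → ill-formed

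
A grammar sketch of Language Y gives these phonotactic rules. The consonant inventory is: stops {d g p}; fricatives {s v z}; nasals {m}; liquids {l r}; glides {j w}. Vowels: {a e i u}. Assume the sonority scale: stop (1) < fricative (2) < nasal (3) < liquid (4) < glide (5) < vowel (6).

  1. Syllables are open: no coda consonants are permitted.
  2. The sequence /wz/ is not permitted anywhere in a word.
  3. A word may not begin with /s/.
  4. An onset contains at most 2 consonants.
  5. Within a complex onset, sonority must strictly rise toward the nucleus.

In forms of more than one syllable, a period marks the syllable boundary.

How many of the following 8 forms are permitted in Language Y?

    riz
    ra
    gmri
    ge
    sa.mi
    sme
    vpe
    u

riz — violates constraint 1: syllable 1 coda /z/ has 1 consonant (> 0) → not permitted
ra — σ1 onset /r/, coda /∅/ ok → permitted
gmri — violates constraint 4: syllable 1 onset /gmr/ has 3 consonants (> 2) → not permitted
ge — σ1 onset /g/, coda /∅/ ok → permitted
sa.mi — violates constraint 3: word begins with /s/ → not permitted
sme — violates constraint 3: word begins with /s/ → not permitted
vpe — violates constraint 5: syllable 1 onset /vp/: /v/ (fricative, 2) → /p/ (stop, 1) does not rise → not permitted
u — σ1 onset /∅/, coda /∅/ ok → permitted
Permitted: ra, ge, u → 3.

3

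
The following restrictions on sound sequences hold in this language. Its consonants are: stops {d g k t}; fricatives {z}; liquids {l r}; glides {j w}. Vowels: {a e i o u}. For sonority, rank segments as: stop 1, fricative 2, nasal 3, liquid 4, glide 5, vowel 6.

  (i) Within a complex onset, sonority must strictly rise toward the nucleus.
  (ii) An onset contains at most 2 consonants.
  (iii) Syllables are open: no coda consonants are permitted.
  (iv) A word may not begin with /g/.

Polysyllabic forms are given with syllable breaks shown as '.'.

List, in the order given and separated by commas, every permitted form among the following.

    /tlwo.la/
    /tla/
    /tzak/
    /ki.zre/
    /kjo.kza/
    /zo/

/tlwo.la/ — violates constraint (ii): syllable 1 onset /tlw/ has 3 consonants (> 2) → not permitted
/tla/ — σ1 onset /tl/ (1→4 rises), coda /∅/ ok → permitted
/tzak/ — violates constraint (iii): syllable 1 coda /k/ has 1 consonant (> 0) → not permitted
/ki.zre/ — σ1 onset /k/, coda /∅/ ok; σ2 onset /zr/ (2→4 rises), coda /∅/ ok → permitted
/kjo.kza/ — σ1 onset /kj/ (1→5 rises), coda /∅/ ok; σ2 onset /kz/ (1→2 rises), coda /∅/ ok → permitted
/zo/ — σ1 onset /z/, coda /∅/ ok → permitted

/tla/, /ki.zre/, /kjo.kza/, /zo/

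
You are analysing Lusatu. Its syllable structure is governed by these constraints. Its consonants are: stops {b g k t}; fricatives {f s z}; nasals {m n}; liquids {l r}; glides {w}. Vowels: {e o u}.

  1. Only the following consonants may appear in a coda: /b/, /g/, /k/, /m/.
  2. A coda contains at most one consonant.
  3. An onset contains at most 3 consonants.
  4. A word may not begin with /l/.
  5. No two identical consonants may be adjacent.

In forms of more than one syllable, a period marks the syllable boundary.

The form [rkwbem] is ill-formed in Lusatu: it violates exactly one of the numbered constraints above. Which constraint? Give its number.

[rkwbem]: syllable 1 onset /rkwb/ has 4 consonants (> 3).
This is a violation of constraint 3: "An onset contains at most 3 consonants."
The remaining constraints (1, 2, 4, 5) are satisfied.

3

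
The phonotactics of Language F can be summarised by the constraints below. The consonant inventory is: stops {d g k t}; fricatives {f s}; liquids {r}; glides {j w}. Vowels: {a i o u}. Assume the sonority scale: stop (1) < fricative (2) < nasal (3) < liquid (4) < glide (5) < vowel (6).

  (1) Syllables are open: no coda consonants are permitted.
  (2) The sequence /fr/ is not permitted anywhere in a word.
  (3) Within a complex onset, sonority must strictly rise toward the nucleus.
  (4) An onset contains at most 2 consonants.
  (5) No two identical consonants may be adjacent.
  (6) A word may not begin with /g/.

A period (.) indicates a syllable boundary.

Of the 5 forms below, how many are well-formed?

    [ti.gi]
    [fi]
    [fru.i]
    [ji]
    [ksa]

[ti.gi] — σ1 onset /t/, coda /∅/ ok; σ2 onset /g/, coda /∅/ ok → well-formed
[fi] — σ1 onset /f/, coda /∅/ ok → well-formed
[fru.i] — violates constraint 2: contains banned sequence /fr/ → ill-formed
[ji] — σ1 onset /j/, coda /∅/ ok → well-formed
[ksa] — σ1 onset /ks/ (1→2 rises), coda /∅/ ok → well-formed
Well-formed: [ti.gi], [fi], [ji], [ksa] → 4.

4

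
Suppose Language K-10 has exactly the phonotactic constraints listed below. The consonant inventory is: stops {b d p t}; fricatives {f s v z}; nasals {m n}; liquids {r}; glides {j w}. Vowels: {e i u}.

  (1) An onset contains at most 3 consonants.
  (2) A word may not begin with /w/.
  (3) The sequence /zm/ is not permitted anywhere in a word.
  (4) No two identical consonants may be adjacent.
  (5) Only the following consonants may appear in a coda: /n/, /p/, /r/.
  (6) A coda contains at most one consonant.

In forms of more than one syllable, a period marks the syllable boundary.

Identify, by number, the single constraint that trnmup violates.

trnmup: syllable 1 onset /trnm/ has 4 consonants (> 3).
This is a violation of constraint 1: "An onset contains at most 3 consonants."
The remaining constraints (2, 3, 4, 5, 6) are satisfied.

1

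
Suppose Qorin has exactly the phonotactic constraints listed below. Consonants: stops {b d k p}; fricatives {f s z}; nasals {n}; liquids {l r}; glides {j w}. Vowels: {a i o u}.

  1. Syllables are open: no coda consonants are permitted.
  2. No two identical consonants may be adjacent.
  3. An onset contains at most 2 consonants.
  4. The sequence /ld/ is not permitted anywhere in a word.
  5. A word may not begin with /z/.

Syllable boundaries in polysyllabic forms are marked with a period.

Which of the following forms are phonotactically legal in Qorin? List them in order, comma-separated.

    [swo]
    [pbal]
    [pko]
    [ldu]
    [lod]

[swo] — σ1 onset /sw/ (2C), coda /∅/ ok → phonotactically legal
[pbal] — violates constraint 1: syllable 1 coda /l/ has 1 consonant (> 0) → phonotactically illegal
[pko] — σ1 onset /pk/ (2C), coda /∅/ ok → phonotactically legal
[ldu] — violates constraint 4: contains banned sequence /ld/ → phonotactically illegal
[lod] — violates constraint 1: syllable 1 coda /d/ has 1 consonant (> 0) → phonotactically illegal

[swo], [pko]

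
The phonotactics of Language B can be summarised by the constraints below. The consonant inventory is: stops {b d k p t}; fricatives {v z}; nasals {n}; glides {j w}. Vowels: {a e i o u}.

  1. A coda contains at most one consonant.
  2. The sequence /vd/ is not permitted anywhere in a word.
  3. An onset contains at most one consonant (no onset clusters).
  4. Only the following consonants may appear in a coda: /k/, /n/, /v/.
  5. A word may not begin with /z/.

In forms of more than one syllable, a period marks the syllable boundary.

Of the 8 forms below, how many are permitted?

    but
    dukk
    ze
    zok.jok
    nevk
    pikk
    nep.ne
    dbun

0

but — violates constraint 4: syllable 1 coda contains /t/, which is not a licensed coda consonant → not permitted
dukk — violates constraint 1: syllable 1 coda /kk/ has 2 consonants (> 1) → not permitted
ze — violates constraint 5: word begins with /z/ → not permitted
zok.jok — violates constraint 5: word begins with /z/ → not permitted
nevk — violates constraint 1: syllable 1 coda /vk/ has 2 consonants (> 1) → not permitted
pikk — violates constraint 1: syllable 1 coda /kk/ has 2 consonants (> 1) → not permitted
nep.ne — violates constraint 4: syllable 1 coda contains /p/, which is not a licensed coda consonant → not permitted
dbun — violates constraint 3: syllable 1 onset /db/ has 2 consonants (> 1) → not permitted
No form is permitted → 0.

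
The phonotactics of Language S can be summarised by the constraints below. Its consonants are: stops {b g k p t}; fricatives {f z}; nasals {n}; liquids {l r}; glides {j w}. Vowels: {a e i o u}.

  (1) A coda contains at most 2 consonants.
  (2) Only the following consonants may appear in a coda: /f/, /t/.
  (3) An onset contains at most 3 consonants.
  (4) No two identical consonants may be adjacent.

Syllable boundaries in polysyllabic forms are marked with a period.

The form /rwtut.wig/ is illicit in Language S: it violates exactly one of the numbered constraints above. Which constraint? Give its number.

/rwtut.wig/: syllable 2 coda contains /g/, which is not a licensed coda consonant.
This is a violation of constraint 2: "Only the following consonants may appear in a coda: /f/, /t/."
The remaining constraints (1, 3, 4) are satisfied.

2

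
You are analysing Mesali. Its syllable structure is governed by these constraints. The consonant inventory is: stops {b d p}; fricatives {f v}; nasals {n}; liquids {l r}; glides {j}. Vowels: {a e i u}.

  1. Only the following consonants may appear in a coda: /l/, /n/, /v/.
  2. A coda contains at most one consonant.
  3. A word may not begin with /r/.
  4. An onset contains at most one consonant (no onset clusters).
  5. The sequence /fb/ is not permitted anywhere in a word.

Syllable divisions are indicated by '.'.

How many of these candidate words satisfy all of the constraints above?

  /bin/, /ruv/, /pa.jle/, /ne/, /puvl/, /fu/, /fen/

4

/bin/ — σ1 onset /b/, coda /n/ ok → well-formed
/ruv/ — violates constraint 3: word begins with /r/ → ill-formed
/pa.jle/ — violates constraint 4: syllable 2 onset /jl/ has 2 consonants (> 1) → ill-formed
/ne/ — σ1 onset /n/, coda /∅/ ok → well-formed
/puvl/ — violates constraint 2: syllable 1 coda /vl/ has 2 consonants (> 1) → ill-formed
/fu/ — σ1 onset /f/, coda /∅/ ok → well-formed
/fen/ — σ1 onset /f/, coda /n/ ok → well-formed
Well-formed: /bin/, /ne/, /fu/, /fen/ → 4.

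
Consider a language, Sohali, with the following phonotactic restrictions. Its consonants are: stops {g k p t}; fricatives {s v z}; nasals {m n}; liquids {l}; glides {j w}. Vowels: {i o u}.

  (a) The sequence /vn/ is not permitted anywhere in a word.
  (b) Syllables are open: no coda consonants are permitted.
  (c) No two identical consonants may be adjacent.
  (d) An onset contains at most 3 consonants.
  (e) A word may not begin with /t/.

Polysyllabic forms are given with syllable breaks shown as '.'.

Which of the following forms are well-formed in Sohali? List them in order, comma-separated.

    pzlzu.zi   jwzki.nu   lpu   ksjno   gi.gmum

pzlzu.zi — violates constraint (d): syllable 1 onset /pzlz/ has 4 consonants (> 3) → ill-formed
jwzki.nu — violates constraint (d): syllable 1 onset /jwzk/ has 4 consonants (> 3) → ill-formed
lpu — σ1 onset /lp/ (2C), coda /∅/ ok → well-formed
ksjno — violates constraint (d): syllable 1 onset /ksjn/ has 4 consonants (> 3) → ill-formed
gi.gmum — violates constraint (b): syllable 2 coda /m/ has 1 consonant (> 0) → ill-formed

lpu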